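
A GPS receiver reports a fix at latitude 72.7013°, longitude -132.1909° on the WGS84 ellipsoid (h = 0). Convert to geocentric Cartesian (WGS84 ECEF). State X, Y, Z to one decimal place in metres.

WGS84: a = 6378137 m, e² = 0.006694380; N(φ) = a/√(1−e²sin²φ) = 6397687.721 m.
X = (N+h)·cosφ·cosλ = -1277639.259 m; Y = (N+h)·cosφ·sinλ = -1409489.592 m; Z = (N(1−e²)+h)·sinφ = 6067413.297 m.

X -1277639.3 m, Y -1409489.6 m, Z 6067413.3 m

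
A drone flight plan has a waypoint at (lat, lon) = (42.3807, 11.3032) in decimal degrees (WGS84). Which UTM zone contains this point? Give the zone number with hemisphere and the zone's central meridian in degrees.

Zone 32N, central meridian 9°

UTM zone = ⌊(λ + 180)/6⌋ + 1; 11.3032° ∈ [6°, 12°) → zone 32.
Hemisphere: N (φ ≥ 0).
Central meridian λ₀ = 6×32 − 183 = 9°.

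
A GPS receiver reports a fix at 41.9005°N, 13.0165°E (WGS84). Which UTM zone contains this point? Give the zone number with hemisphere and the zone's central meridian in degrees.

UTM zone = ⌊(λ + 180)/6⌋ + 1; 13.0165° ∈ [12°, 18°) → zone 33.
Hemisphere: N (φ ≥ 0).
Central meridian λ₀ = 6×33 − 183 = 15°.

Zone 33N, central meridian 15°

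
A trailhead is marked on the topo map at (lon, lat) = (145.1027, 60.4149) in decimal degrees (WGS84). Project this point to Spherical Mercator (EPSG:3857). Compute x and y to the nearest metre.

Web Mercator is spherical with R = a = 6378137 m.
x = R·λ = 6378137 × 2.532519869 = 16152758.677 m.
y = R·ln tan(π/4 + φ/2) = 6378137 × 1.331532359 = 8492695.803 m.

x 16152759 m, y 8492696 m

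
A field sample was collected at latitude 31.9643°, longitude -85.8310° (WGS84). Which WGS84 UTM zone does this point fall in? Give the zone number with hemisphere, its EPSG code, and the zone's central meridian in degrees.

UTM zone = ⌊(λ + 180)/6⌋ + 1; -85.8310° ∈ [-90°, -84°) → zone 16.
Hemisphere: N (φ ≥ 0).
Central meridian λ₀ = 6×16 − 183 = -87°.
EPSG code: 32616.

Zone 16N (EPSG:32616), central meridian -87°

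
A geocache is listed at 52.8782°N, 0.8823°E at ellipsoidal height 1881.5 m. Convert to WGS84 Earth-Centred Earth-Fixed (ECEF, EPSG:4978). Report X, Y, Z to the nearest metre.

WGS84: a = 6378137 m, e² = 0.006694380; N(φ) = a/√(1−e²sin²φ) = 6391753.515 m.
X = (N+h)·cosφ·cosλ = 3858174.194 m; Y = (N+h)·cosφ·sinλ = 59416.875 m; Z = (N(1−e²)+h)·sinφ = 5063874.907 m.

X 3858174 m, Y 59417 m, Z 5063875 m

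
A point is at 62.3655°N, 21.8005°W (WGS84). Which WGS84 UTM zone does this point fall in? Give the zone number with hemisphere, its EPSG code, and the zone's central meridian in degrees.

UTM zone = ⌊(λ + 180)/6⌋ + 1; -21.8005° ∈ [-24°, -18°) → zone 27.
Hemisphere: N (φ ≥ 0).
Central meridian λ₀ = 6×27 − 183 = -21°.
EPSG code: 32627.

Zone 27N (EPSG:32627), central meridian -21°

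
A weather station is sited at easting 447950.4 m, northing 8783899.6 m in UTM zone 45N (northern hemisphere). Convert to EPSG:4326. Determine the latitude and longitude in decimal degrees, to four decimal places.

Zone 45N: λ₀ = 87°, k₀ = 0.9996, false easting 500000 m.
Meridian distance M = (N − FN)/k₀ = 8787414.6 m.
Inverse transverse Mercator on WGS84 gives φ = 79.11489973°, λ = 84.53029944°.

lat 79.1149°, lon 84.5303°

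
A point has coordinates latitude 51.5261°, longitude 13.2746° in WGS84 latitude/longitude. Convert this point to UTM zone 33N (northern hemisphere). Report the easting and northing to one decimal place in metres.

E 380307.7 m, N 5709743.0 m

Zone 33 central meridian λ₀ = 6×33 − 183 = 15°; Δλ = -1.7254°.
Transverse Mercator on WGS84 with k₀ = 0.9996 gives E = 380307.749 m, N = 5709742.959 m.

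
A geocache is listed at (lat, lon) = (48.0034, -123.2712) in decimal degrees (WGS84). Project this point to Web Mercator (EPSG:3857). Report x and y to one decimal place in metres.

Web Mercator is spherical with R = a = 6378137 m.
x = R·λ = 6378137 × -2.151488313 = -13722487.213 m.
y = R·ln tan(π/4 + φ/2) = 6378137 × 0.957555551 = 6107420.492 m.

x -13722487.2 m, y 6107420.5 m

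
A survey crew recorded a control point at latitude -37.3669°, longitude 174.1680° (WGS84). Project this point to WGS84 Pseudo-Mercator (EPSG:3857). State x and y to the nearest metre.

Web Mercator is spherical with R = a = 6378137 m.
x = R·λ = 6378137 × 3.039805052 = 19388293.072 m.
y = R·ln tan(π/4 + φ/2) = 6378137 × -0.704025651 = -4490372.056 m.

x 19388293 m, y -4490372 m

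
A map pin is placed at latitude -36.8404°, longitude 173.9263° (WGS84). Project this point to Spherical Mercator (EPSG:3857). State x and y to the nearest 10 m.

Web Mercator is spherical with R = a = 6378137 m.
x = R·λ = 6378137 × 3.035586591 = 19361387.152 m.
y = R·ln tan(π/4 + φ/2) = 6378137 × -0.692503766 = -4416883.892 m.

x 19361390 m, y -4416880 m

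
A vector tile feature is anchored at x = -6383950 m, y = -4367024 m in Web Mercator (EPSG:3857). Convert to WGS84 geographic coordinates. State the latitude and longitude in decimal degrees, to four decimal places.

R = 6378137 m. λ = x/R = -57.34799858°.
φ = 2·arctan(exp(y/R)) − 90° = 2·arctan(0.50425) − 90° = -36.48110343°.

lat -36.4811°, lon -57.3480°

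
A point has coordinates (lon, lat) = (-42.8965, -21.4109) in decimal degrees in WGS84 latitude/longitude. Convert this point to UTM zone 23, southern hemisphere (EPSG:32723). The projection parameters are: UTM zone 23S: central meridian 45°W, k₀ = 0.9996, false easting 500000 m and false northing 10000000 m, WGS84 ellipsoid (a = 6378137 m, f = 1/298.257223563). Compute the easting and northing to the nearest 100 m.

E 718000 m, N 7630900 m

Zone 23 central meridian λ₀ = 6×23 − 183 = -45°; Δλ = +2.1035°.
Transverse Mercator on WGS84 with k₀ = 0.9996 gives E = 718046.525 m, N = 7630914.221 m.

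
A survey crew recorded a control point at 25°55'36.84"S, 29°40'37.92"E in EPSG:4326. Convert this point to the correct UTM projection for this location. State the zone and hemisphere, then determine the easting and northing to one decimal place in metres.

Longitude 29.6772° lies in the 6° band [24°, 30°), giving zone 35; latitude is south of the equator, so 35S.
Zone 35 central meridian λ₀ = 6×35 − 183 = 27°; Δλ = +2.6772°.
Transverse Mercator on WGS84 with k₀ = 0.9996 gives E = 768154.227 m, N = 7129671.005 m.

Zone 35S: E 768154.2 m, N 7129671.0 m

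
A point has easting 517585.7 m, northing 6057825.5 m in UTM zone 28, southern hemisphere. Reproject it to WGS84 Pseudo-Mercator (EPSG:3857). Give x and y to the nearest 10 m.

x -1648170 m, y -4248900 m

Unproject from UTM 28S (λ₀ = -15°) → φ = -35.62320002°, λ = -14.80579974°.
Web Mercator (R = 6378137 m): x = -1648174.088 m, y = -4248897.375 m.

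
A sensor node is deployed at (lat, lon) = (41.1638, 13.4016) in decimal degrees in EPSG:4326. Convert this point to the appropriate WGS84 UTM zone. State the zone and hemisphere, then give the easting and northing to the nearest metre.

Longitude 13.4016° lies in the 6° band [12°, 18°), giving zone 33; latitude is north of the equator, so 33N.
Zone 33 central meridian λ₀ = 6×33 − 183 = 15°; Δλ = -1.5984°.
Transverse Mercator on WGS84 with k₀ = 0.9996 gives E = 365903.104 m, N = 4558172.018 m.

Zone 33N: E 365903 m, N 4558172 m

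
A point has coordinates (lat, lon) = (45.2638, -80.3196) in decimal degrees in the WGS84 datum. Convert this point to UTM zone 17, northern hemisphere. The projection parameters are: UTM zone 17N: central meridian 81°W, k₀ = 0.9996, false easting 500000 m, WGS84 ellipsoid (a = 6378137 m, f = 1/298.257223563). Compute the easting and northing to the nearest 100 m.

E 553400 m, N 5012500 m

Zone 17 central meridian λ₀ = 6×17 − 183 = -81°; Δλ = +0.6804°.
Transverse Mercator on WGS84 with k₀ = 0.9996 gives E = 553379.273 m, N = 5012481.065 m.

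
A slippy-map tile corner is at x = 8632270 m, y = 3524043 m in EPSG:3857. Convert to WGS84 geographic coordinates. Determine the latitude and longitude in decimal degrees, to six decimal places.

R = 6378137 m. λ = x/R = 77.54500078°.
φ = 2·arctan(exp(y/R)) − 90° = 2·arctan(1.73762) − 90° = 30.15930115°.

lat 30.159301°, lon 77.545001°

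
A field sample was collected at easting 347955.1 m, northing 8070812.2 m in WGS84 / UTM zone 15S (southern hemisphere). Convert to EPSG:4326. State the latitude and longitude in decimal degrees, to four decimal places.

Zone 15S: λ₀ = -93°, k₀ = 0.9996, false easting 500000 m, false northing 10000000 m.
Meridian distance M = (N − FN)/k₀ = -1929959.8 m.
Inverse transverse Mercator on WGS84 gives φ = -17.44349978°, λ = -94.43170027°.

lat -17.4435°, lon -94.4317°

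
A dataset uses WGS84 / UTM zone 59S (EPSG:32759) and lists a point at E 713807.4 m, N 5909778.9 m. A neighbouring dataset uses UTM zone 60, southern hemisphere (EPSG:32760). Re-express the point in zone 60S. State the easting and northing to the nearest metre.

UTM 59S → geographic: φ = -36.93380003°, λ = 173.40069972°.
UTM 60S (λ₀ = 177°) forward: E = 179411.920 m, N = 5906416.042 m.

E 179412 m, N 5906416 m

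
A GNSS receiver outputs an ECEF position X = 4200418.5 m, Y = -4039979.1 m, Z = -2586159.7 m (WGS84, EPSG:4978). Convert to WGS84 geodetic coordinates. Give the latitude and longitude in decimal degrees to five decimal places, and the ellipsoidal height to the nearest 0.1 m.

λ = atan2(Y, X) = -43.88460003°; p = √(X²+Y²) = 5827945.3 m.
Bowring's method on WGS84 (a = 6378137 m, b = 6356752.314 m) gives φ = -24.07230003°, h = 1379.764 m.

lat -24.07230°, lon -43.88460°, h 1379.8 m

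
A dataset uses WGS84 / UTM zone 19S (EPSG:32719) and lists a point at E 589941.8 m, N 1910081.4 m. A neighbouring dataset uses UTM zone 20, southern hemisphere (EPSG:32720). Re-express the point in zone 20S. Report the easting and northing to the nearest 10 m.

UTM 19S → geographic: φ = -72.88690041°, λ = -66.26070033°.
UTM 20S (λ₀ = -63°) forward: E = 392952.666 m, N = 1909224.626 m.

E 392950 m, N 1909220 m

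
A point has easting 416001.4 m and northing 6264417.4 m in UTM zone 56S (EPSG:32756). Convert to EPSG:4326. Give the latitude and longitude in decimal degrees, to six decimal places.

lat -33.757000°, lon 152.093000°

Zone 56S: λ₀ = 153°, k₀ = 0.9996, false easting 500000 m, false northing 10000000 m.
Meridian distance M = (N − FN)/k₀ = -3737077.4 m.
Inverse transverse Mercator on WGS84 gives φ = -33.75699990°, λ = 152.09299986°.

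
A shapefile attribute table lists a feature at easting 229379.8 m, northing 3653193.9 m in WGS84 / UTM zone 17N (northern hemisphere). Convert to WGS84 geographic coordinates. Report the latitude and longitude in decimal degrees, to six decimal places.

lat 32.983600°, lon -83.895900°

Zone 17N: λ₀ = -81°, k₀ = 0.9996, false easting 500000 m.
Meridian distance M = (N − FN)/k₀ = 3654655.8 m.
Inverse transverse Mercator on WGS84 gives φ = 32.98360000°, λ = -83.89589965°.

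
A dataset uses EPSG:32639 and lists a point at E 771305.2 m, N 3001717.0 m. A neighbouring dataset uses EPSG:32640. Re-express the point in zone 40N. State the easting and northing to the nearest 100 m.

UTM 39N → geographic: φ = 27.11130018°, λ = 53.73660002°.
UTM 40N (λ₀ = 57°) forward: E = 176437.538 m, N = 3002965.104 m.

E 176400 m, N 3003000 m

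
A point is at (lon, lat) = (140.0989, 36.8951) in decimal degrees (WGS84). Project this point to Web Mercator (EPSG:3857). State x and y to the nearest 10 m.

x 15595740 m, y 4424500 m

Web Mercator is spherical with R = a = 6378137 m.
x = R·λ = 6378137 × 2.445187083 = 15595738.209 m.
y = R·ln tan(π/4 + φ/2) = 6378137 × 0.693697101 = 4424495.149 m.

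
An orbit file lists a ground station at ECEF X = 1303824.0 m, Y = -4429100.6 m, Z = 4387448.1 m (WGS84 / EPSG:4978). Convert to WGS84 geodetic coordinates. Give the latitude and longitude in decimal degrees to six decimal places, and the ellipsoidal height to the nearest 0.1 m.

lat 43.731700°, lon -73.596800°, h 1228.0 m

λ = atan2(Y, X) = -73.59679994°; p = √(X²+Y²) = 4617021.7 m.
Bowring's method on WGS84 (a = 6378137 m, b = 6356752.314 m) gives φ = 43.73170015°, h = 1228.027 m.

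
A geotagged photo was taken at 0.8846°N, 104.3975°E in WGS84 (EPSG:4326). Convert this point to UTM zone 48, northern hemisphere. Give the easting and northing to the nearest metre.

E 432964 m, N 97780 m

Zone 48 central meridian λ₀ = 6×48 − 183 = 105°; Δλ = -0.6025°.
Transverse Mercator on WGS84 with k₀ = 0.9996 gives E = 432963.528 m, N = 97780.399 m.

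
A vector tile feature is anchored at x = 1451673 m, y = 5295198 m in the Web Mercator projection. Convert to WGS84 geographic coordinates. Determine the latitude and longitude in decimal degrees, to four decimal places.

R = 6378137 m. λ = x/R = 13.04060043°.
φ = 2·arctan(exp(y/R)) − 90° = 2·arctan(2.29380) − 90° = 42.88969932°.

lat 42.8897°, lon 13.0406°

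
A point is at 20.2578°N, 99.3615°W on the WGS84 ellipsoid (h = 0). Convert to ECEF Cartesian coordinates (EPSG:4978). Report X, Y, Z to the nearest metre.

X -973703 m, Y -5906291 m, Z 2194494 m

WGS84: a = 6378137 m, e² = 0.006694380; N(φ) = a/√(1−e²sin²φ) = 6380697.956 m.
X = (N+h)·cosφ·cosλ = -973703.110 m; Y = (N+h)·cosφ·sinλ = -5906291.208 m; Z = (N(1−e²)+h)·sinφ = 2194493.547 m.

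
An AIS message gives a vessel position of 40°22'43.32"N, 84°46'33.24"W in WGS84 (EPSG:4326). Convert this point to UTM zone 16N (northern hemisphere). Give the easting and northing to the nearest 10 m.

Zone 16 central meridian λ₀ = 6×16 − 183 = -87°; Δλ = +2.2241°.
Transverse Mercator on WGS84 with k₀ = 0.9996 gives E = 688803.296 m, N = 4472165.221 m.

E 688800 m, N 4472170 m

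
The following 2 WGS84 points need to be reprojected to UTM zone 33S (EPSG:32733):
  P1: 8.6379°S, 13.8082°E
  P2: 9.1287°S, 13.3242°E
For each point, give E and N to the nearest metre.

P1: E 368868 m, N 9044975 m; P2: E 315847 m, N 8990492 m

UTM zone 33S: λ₀ = 15°, k₀ = 0.9996.
P1 (-8.6379°, 13.8082°) → (368867.755, 9044975.347) m.
P2 (-9.1287°, 13.3242°) → (315846.601, 8990491.704) m.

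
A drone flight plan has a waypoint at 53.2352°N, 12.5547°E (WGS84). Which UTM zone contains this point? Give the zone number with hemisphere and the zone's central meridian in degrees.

UTM zone = ⌊(λ + 180)/6⌋ + 1; 12.5547° ∈ [12°, 18°) → zone 33.
Hemisphere: N (φ ≥ 0).
Central meridian λ₀ = 6×33 − 183 = 15°.

Zone 33N, central meridian 15°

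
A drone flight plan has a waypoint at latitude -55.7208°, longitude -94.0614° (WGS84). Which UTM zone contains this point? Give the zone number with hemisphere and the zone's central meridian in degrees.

UTM zone = ⌊(λ + 180)/6⌋ + 1; -94.0614° ∈ [-96°, -90°) → zone 15.
Hemisphere: S (φ < 0).
Central meridian λ₀ = 6×15 − 183 = -93°.

Zone 15S, central meridian -93°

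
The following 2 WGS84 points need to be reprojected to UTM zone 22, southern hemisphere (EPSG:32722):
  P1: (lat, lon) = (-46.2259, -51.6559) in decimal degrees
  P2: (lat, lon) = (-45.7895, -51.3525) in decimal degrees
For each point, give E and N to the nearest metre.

P1: E 449419 m, N 4880644 m; P2: E 472602 m, N 4929280 m

UTM zone 22S: λ₀ = -51°, k₀ = 0.9996.
P1 (-46.2259°, -51.6559°) → (449419.272, 4880643.915) m.
P2 (-45.7895°, -51.3525°) → (472601.794, 4929279.657) m.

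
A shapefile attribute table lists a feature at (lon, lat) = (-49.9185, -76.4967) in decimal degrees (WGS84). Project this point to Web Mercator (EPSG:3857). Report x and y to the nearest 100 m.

x -5556900 m, y -13609600 m

Web Mercator is spherical with R = a = 6378137 m.
x = R·λ = 6378137 × -0.871242183 = -5556902.001 m.
y = R·ln tan(π/4 + φ/2) = 6378137 × -2.133796351 = -13609645.455 m.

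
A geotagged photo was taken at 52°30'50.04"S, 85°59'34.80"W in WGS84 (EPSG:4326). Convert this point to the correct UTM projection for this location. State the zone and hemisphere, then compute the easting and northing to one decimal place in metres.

Zone 16S: E 568335.8 m, N 4181325.3 m

Longitude -85.9930° lies in the 6° band [-90°, -84°), giving zone 16; latitude is south of the equator, so 16S.
Zone 16 central meridian λ₀ = 6×16 − 183 = -87°; Δλ = +1.0070°.
Transverse Mercator on WGS84 with k₀ = 0.9996 gives E = 568335.781 m, N = 4181325.330 m.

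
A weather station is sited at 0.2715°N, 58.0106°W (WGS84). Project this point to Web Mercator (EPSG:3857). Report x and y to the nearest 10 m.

Web Mercator is spherical with R = a = 6378137 m.
x = R·λ = 6378137 × -1.012475971 = -6457710.453 m.
y = R·ln tan(π/4 + φ/2) = 6378137 × 0.004738587 = 30223.355 m.

x -6457710 m, y 30220 m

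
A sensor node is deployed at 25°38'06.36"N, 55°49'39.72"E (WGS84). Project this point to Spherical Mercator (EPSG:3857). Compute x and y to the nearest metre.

Web Mercator is spherical with R = a = 6378137 m.
x = R·λ = 6378137 × 0.974377179 = 6214711.136 m.
y = R·ln tan(π/4 + φ/2) = 6378137 × 0.463137788 = 2953956.259 m.

x 6214711 m, y 2953956 m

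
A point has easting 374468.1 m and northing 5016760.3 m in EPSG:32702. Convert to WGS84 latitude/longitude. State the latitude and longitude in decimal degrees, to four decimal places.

Zone 2S: λ₀ = -171°, k₀ = 0.9996, false easting 500000 m, false northing 10000000 m.
Meridian distance M = (N − FN)/k₀ = -4985233.8 m.
Inverse transverse Mercator on WGS84 gives φ = -44.99149990°, λ = -172.59249941°.

lat -44.9915°, lon -172.5925°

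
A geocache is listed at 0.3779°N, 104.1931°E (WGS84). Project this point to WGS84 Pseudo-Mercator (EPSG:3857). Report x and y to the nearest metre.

x 11598723 m, y 42068 m

Web Mercator is spherical with R = a = 6378137 m.
x = R·λ = 6378137 × 1.818512653 = 11598722.836 m.
y = R·ln tan(π/4 + φ/2) = 6378137 × 0.006595647 = 42067.941 m.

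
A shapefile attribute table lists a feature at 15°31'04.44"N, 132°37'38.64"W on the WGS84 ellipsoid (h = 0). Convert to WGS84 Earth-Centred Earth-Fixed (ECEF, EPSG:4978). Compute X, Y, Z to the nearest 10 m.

X -4162990 m, Y -4522880 m, Z 1695390 m

WGS84: a = 6378137 m, e² = 0.006694380; N(φ) = a/√(1−e²sin²φ) = 6379665.642 m.
X = (N+h)·cosφ·cosλ = -4162992.529 m; Y = (N+h)·cosφ·sinλ = -4522877.366 m; Z = (N(1−e²)+h)·sinφ = 1695385.963 m.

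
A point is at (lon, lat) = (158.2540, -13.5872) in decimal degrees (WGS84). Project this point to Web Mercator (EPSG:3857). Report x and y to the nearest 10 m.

x 17616750 m, y -1526900 m

Web Mercator is spherical with R = a = 6378137 m.
x = R·λ = 6378137 × 2.762053354 = 17616754.696 m.
y = R·ln tan(π/4 + φ/2) = 6378137 × -0.239395792 = -1526899.161 m.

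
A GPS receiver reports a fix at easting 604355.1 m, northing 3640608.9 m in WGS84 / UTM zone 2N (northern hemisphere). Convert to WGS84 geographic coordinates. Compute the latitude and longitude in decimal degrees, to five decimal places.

Zone 2N: λ₀ = -171°, k₀ = 0.9996, false easting 500000 m.
Meridian distance M = (N − FN)/k₀ = 3642065.7 m.
Inverse transverse Mercator on WGS84 gives φ = 32.89870032°, λ = -169.88419959°.

lat 32.89870°, lon -169.88420°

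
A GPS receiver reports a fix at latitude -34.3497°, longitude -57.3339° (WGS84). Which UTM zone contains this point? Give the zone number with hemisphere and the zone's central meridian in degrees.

Zone 21S, central meridian -57°

UTM zone = ⌊(λ + 180)/6⌋ + 1; -57.3339° ∈ [-60°, -54°) → zone 21.
Hemisphere: S (φ < 0).
Central meridian λ₀ = 6×21 − 183 = -57°.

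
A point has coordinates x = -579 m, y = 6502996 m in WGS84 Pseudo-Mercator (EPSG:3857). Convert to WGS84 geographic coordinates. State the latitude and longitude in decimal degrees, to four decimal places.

R = 6378137 m. λ = x/R = -0.00520125°.
φ = 2·arctan(exp(y/R)) − 90° = 2·arctan(2.77202) − 90° = 50.32640209°.

lat 50.3264°, lon -0.0052°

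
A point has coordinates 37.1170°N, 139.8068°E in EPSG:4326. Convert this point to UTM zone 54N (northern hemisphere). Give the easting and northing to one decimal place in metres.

Zone 54 central meridian λ₀ = 6×54 − 183 = 141°; Δλ = -1.1932°.
Transverse Mercator on WGS84 with k₀ = 0.9996 gives E = 393994.544 m, N = 4108517.824 m.

E 393994.5 m, N 4108517.8 m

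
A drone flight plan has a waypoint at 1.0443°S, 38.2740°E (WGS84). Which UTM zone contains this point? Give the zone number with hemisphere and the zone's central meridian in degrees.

Zone 37S, central meridian 39°

UTM zone = ⌊(λ + 180)/6⌋ + 1; 38.2740° ∈ [36°, 42°) → zone 37.
Hemisphere: S (φ < 0).
Central meridian λ₀ = 6×37 − 183 = 39°.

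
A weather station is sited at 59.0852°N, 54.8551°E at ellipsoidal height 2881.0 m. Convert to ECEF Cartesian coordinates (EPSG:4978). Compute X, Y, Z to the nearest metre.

X 1891823 m, Y 2687313 m, Z 5451290 m

WGS84: a = 6378137 m, e² = 0.006694380; N(φ) = a/√(1−e²sin²φ) = 6393909.072 m.
X = (N+h)·cosφ·cosλ = 1891822.905 m; Y = (N+h)·cosφ·sinλ = 2687312.764 m; Z = (N(1−e²)+h)·sinφ = 5451290.045 m.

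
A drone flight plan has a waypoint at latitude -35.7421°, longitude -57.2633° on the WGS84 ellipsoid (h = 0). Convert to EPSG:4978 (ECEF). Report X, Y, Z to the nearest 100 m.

X 2802700 m, Y -4359600 m, Z -3705000 m

WGS84: a = 6378137 m, e² = 0.006694380; N(φ) = a/√(1−e²sin²φ) = 6385434.088 m.
X = (N+h)·cosφ·cosλ = 2802732.470 m; Y = (N+h)·cosφ·sinλ = -4359559.543 m; Z = (N(1−e²)+h)·sinφ = -3705003.303 m.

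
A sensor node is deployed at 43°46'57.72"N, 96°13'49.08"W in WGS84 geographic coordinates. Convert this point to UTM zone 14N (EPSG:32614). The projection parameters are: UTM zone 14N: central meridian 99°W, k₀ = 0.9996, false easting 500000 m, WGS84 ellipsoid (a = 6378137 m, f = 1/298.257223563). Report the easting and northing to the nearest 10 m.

Zone 14 central meridian λ₀ = 6×14 − 183 = -99°; Δλ = +2.7697°.
Transverse Mercator on WGS84 with k₀ = 0.9996 gives E = 722870.897 m, N = 4851467.047 m.

E 722870 m, N 4851470 m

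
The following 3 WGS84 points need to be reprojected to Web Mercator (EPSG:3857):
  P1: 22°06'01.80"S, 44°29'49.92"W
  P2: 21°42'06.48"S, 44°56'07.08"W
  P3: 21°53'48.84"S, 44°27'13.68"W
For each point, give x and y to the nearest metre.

P1: x -4953406 m, y -2523596 m; P2: x -5002175 m, y -2475760 m; P3: x -4948574 m, y -2499151 m

Web Mercator: x = R·λ, y = R·ln tan(π/4+φ/2), R = 6378137 m.
P1 (-22.1005°, -44.4972°) → (-4953405.646, -2523595.743) m.
P2 (-21.7018°, -44.9353°) → (-5002174.715, -2475760.193) m.
P3 (-21.8969°, -44.4538°) → (-4948574.380, -2499151.340) m.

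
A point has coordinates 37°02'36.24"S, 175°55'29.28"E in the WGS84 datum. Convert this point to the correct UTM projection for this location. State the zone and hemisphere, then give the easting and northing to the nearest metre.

Longitude 175.9248° lies in the 6° band [174°, 180°), giving zone 60; latitude is south of the equator, so 60S.
Zone 60 central meridian λ₀ = 6×60 − 183 = 177°; Δλ = -1.0752°.
Transverse Mercator on WGS84 with k₀ = 0.9996 gives E = 404385.779 m, N = 5899772.619 m.

Zone 60S: E 404386 m, N 5899773 m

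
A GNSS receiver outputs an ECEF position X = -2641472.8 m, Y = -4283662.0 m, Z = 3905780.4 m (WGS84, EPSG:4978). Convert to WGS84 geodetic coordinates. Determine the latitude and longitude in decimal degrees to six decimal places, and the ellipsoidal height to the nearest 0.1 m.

λ = atan2(Y, X) = -121.65960019°; p = √(X²+Y²) = 5032607.5 m.
Bowring's method on WGS84 (a = 6378137 m, b = 6356752.314 m) gives φ = 38.00139986°, h = 347.570 m.

lat 38.001400°, lon -121.659600°, h 347.6 m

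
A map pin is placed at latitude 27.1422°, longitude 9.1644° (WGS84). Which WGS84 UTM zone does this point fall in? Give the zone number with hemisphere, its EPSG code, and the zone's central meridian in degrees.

Zone 32N (EPSG:32632), central meridian 9°

UTM zone = ⌊(λ + 180)/6⌋ + 1; 9.1644° ∈ [6°, 12°) → zone 32.
Hemisphere: N (φ ≥ 0).
Central meridian λ₀ = 6×32 − 183 = 9°.
EPSG code: 32632.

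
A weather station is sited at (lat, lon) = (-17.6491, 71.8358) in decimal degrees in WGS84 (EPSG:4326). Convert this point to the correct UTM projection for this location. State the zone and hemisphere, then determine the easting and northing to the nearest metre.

Zone 42S: E 800894 m, N 8046377 m

Longitude 71.8358° lies in the 6° band [66°, 72°), giving zone 42; latitude is south of the equator, so 42S.
Zone 42 central meridian λ₀ = 6×42 − 183 = 69°; Δλ = +2.8358°.
Transverse Mercator on WGS84 with k₀ = 0.9996 gives E = 800894.328 m, N = 8046377.056 m.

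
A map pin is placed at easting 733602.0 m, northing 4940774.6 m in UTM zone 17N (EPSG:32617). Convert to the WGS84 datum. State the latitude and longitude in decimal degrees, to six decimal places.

Zone 17N: λ₀ = -81°, k₀ = 0.9996, false easting 500000 m.
Meridian distance M = (N − FN)/k₀ = 4942751.7 m.
Inverse transverse Mercator on WGS84 gives φ = 44.58240011°, λ = -78.05739992°.

lat 44.582400°, lon -78.057400°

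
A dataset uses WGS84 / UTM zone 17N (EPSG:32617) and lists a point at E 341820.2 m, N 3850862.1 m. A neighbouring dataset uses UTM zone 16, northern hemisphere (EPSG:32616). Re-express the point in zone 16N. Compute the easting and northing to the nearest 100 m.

UTM 17N → geographic: φ = 34.78770030°, λ = -82.72889972°.
UTM 16N (λ₀ = -87°) forward: E = 890876.164 m, N = 3857821.475 m.

E 890900 m, N 3857800 m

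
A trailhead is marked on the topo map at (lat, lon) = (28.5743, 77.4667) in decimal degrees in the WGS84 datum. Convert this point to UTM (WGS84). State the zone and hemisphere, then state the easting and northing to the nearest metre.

Longitude 77.4667° lies in the 6° band [72°, 78°), giving zone 43; latitude is north of the equator, so 43N.
Zone 43 central meridian λ₀ = 6×43 − 183 = 75°; Δλ = +2.4667°.
Transverse Mercator on WGS84 with k₀ = 0.9996 gives E = 741274.906 m, N = 3163308.311 m.

Zone 43N: E 741275 m, N 3163308 m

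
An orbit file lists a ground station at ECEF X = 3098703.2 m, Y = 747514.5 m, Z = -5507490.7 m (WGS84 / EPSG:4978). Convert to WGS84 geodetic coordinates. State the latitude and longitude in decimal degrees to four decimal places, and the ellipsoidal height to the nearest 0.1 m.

λ = atan2(Y, X) = 13.56260060°; p = √(X²+Y²) = 3187591.5 m.
Bowring's method on WGS84 (a = 6378137 m, b = 6356752.314 m) gives φ = -60.10539990°, h = 1328.177 m.

lat -60.1054°, lon 13.5626°, h 1328.2 m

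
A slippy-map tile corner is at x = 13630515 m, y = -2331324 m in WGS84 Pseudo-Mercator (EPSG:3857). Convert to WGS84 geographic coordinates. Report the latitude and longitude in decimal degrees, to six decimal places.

R = 6378137 m. λ = x/R = 122.44499955°.
φ = 2·arctan(exp(y/R)) − 90° = 2·arctan(0.69384) − 90° = -20.49130098°.

lat -20.491301°, lon 122.445000°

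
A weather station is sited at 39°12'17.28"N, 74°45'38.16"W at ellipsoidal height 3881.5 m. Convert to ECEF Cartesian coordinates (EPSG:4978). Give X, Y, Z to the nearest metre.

X 1301645 m, Y -4777863 m, Z 4012414 m

WGS84: a = 6378137 m, e² = 0.006694380; N(φ) = a/√(1−e²sin²φ) = 6386683.930 m.
X = (N+h)·cosφ·cosλ = 1301645.371 m; Y = (N+h)·cosφ·sinλ = -4777862.963 m; Z = (N(1−e²)+h)·sinφ = 4012414.365 m.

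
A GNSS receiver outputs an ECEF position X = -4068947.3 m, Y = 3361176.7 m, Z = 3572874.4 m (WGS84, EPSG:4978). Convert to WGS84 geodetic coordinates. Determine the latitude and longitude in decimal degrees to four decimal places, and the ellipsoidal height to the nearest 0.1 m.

λ = atan2(Y, X) = 140.44139994°; p = √(X²+Y²) = 5277673.8 m.
Bowring's method on WGS84 (a = 6378137 m, b = 6356752.314 m) gives φ = 34.27599968°, h = 1931.870 m.

lat 34.2760°, lon 140.4414°, h 1931.9 m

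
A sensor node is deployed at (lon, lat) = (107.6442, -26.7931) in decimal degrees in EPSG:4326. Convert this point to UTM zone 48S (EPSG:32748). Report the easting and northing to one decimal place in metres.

E 762879.0 m, N 7033744.9 m

Zone 48 central meridian λ₀ = 6×48 − 183 = 105°; Δλ = +2.6442°.
Transverse Mercator on WGS84 with k₀ = 0.9996 gives E = 762879.004 m, N = 7033744.885 m.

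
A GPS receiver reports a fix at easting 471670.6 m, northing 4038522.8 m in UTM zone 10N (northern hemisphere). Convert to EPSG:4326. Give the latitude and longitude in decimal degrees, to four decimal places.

lat 36.4916°, lon -123.3163°

Zone 10N: λ₀ = -123°, k₀ = 0.9996, false easting 500000 m.
Meridian distance M = (N − FN)/k₀ = 4040138.9 m.
Inverse transverse Mercator on WGS84 gives φ = 36.49159976°, λ = -123.31629964°.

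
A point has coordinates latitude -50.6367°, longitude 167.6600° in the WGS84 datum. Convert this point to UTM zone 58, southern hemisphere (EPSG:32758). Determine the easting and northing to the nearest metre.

Zone 58 central meridian λ₀ = 6×58 − 183 = 165°; Δλ = +2.6600°.
Transverse Mercator on WGS84 with k₀ = 0.9996 gives E = 688091.803 m, N = 4387197.434 m.

E 688092 m, N 4387197 m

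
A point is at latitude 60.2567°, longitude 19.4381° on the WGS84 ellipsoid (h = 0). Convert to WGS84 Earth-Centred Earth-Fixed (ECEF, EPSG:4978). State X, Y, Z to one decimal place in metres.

X 2991487.9 m, Y 1055705.6 m, Z 5514721.6 m

WGS84: a = 6378137 m, e² = 0.006694380; N(φ) = a/√(1−e²sin²φ) = 6394292.420 m.
X = (N+h)·cosφ·cosλ = 2991487.875 m; Y = (N+h)·cosφ·sinλ = 1055705.647 m; Z = (N(1−e²)+h)·sinφ = 5514721.648 m.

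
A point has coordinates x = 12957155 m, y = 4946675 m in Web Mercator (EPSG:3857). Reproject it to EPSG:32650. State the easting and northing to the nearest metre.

E 448870 m, N 4489346 m

Web Mercator inverse (R = 6378137 m) → φ = 40.55329917°, λ = 116.39610375°.
UTM 50N forward: E = 448869.913 m, N = 4489346.149 m.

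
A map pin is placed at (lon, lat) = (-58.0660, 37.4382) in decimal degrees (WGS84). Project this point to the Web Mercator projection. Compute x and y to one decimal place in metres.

Web Mercator is spherical with R = a = 6378137 m.
x = R·λ = 6378137 × -1.013442883 = -6463877.552 m.
y = R·ln tan(π/4 + φ/2) = 6378137 × 0.705592166 = 4500363.502 m.

x -6463877.6 m, y 4500363.5 m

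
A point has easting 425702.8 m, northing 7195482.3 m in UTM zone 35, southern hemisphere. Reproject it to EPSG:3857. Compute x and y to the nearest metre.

x 2923428 m, y -2919473 m

Unproject from UTM 35S (λ₀ = 27°) → φ = -25.35549977°, λ = 26.26160016°.
Web Mercator (R = 6378137 m): x = 2923427.957 m, y = -2919473.331 m.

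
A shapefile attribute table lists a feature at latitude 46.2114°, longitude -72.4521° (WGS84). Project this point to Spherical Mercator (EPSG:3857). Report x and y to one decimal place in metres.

Web Mercator is spherical with R = a = 6378137 m.
x = R·λ = 6378137 × -1.264527695 = -8065330.879 m.
y = R·ln tan(π/4 + φ/2) = 6378137 × 0.911597098 = 5814291.178 m.

x -8065330.9 m, y 5814291.2 m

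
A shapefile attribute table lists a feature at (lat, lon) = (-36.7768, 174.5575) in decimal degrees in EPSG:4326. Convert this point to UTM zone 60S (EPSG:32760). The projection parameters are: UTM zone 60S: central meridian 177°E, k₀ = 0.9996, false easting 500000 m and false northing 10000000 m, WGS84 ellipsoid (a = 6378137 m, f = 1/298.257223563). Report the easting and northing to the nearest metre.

E 282024 m, N 5927105 m

Zone 60 central meridian λ₀ = 6×60 − 183 = 177°; Δλ = -2.4425°.
Transverse Mercator on WGS84 with k₀ = 0.9996 gives E = 282023.520 m, N = 5927104.858 m.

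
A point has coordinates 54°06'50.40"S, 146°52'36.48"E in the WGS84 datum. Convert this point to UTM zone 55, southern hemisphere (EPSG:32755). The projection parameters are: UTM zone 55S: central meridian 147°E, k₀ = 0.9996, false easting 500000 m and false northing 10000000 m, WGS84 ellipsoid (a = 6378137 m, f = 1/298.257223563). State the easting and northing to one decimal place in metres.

E 491946.4 m, N 4003787.5 m

Zone 55 central meridian λ₀ = 6×55 − 183 = 147°; Δλ = -0.1232°.
Transverse Mercator on WGS84 with k₀ = 0.9996 gives E = 491946.379 m, N = 4003787.507 m.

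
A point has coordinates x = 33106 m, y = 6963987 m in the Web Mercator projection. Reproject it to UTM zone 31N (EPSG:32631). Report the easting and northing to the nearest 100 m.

Web Mercator inverse (R = 6378137 m) → φ = 52.89710086°, λ = 0.29739626°.
UTM 31N forward: E = 318214.658 m, N = 5864244.434 m.

E 318200 m, N 5864200 m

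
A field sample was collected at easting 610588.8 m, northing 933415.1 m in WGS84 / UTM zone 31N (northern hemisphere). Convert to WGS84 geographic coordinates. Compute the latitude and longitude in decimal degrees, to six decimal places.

Zone 31N: λ₀ = 3°, k₀ = 0.9996, false easting 500000 m.
Meridian distance M = (N − FN)/k₀ = 933788.6 m.
Inverse transverse Mercator on WGS84 gives φ = 8.44300018°, λ = 4.00460029°.

lat 8.443000°, lon 4.004600°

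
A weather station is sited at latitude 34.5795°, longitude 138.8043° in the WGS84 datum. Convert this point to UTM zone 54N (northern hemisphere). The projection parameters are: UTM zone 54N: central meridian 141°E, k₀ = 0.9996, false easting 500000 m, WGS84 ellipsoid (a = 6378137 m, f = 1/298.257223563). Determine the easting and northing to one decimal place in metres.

Zone 54 central meridian λ₀ = 6×54 − 183 = 141°; Δλ = -2.1957°.
Transverse Mercator on WGS84 with k₀ = 0.9996 gives E = 298601.474 m, N = 3828603.648 m.

E 298601.5 m, N 3828603.6 m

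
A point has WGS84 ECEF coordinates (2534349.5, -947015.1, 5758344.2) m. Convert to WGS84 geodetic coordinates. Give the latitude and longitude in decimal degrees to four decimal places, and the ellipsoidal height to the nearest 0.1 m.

λ = atan2(Y, X) = -20.48930126°; p = √(X²+Y²) = 2705506.4 m.
Bowring's method on WGS84 (a = 6378137 m, b = 6356752.314 m) gives φ = 64.98170024°, h = 1651.910 m.

lat 64.9817°, lon -20.4893°, h 1651.9 m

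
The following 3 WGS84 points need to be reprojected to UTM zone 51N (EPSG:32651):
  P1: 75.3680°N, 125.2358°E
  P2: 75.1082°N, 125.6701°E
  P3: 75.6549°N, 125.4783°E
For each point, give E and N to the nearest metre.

UTM zone 51N: λ₀ = 123°, k₀ = 0.9996.
P1 (75.3680°, 125.2358°) → (563030.335, 8365856.682) m.
P2 (75.1082°, 125.6701°) → (576572.752, 8337403.798) m.
P3 (75.6549°, 125.4783°) → (568522.850, 8398114.540) m.

P1: E 563030 m, N 8365857 m; P2: E 576573 m, N 8337404 m; P3: E 568523 m, N 8398115 m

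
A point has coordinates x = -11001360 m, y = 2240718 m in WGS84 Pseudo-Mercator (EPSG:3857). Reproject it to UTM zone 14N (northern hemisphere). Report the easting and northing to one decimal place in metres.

E 518138.4 m, N 2181280.6 m

Web Mercator inverse (R = 6378137 m) → φ = 19.72699816°, λ = -98.82689834°.
UTM 14N forward: E = 518138.372 m, N = 2181280.634 m.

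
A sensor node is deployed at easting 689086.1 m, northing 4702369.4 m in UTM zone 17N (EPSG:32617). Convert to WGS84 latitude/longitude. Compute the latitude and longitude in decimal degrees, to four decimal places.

Zone 17N: λ₀ = -81°, k₀ = 0.9996, false easting 500000 m.
Meridian distance M = (N − FN)/k₀ = 4704251.1 m.
Inverse transverse Mercator on WGS84 gives φ = 42.45059963°, λ = -78.70059949°.

lat 42.4506°, lon -78.7006°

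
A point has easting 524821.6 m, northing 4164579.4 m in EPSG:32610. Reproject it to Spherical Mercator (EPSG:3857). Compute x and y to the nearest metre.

x -13660983 m, y 4527007 m

Unproject from UTM 10N (λ₀ = -123°) → φ = 37.62800040°, λ = -122.71870055°.
Web Mercator (R = 6378137 m): x = -13660983.256 m, y = 4527007.215 m.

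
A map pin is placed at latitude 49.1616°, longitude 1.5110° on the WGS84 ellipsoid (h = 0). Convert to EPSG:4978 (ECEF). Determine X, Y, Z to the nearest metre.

X 4177402 m, Y 110192 m, Z 4802330 m

WGS84: a = 6378137 m, e² = 0.006694380; N(φ) = a/√(1−e²sin²φ) = 6390391.843 m.
X = (N+h)·cosφ·cosλ = 4177401.812 m; Y = (N+h)·cosφ·sinλ = 110191.674 m; Z = (N(1−e²)+h)·sinφ = 4802330.131 m.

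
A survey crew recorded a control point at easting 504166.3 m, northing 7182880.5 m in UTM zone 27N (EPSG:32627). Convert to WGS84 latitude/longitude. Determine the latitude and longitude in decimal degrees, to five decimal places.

Zone 27N: λ₀ = -21°, k₀ = 0.9996, false easting 500000 m.
Meridian distance M = (N − FN)/k₀ = 7185754.8 m.
Inverse transverse Mercator on WGS84 gives φ = 64.77049963°, λ = -20.91240064°.

lat 64.77050°, lon -20.91240°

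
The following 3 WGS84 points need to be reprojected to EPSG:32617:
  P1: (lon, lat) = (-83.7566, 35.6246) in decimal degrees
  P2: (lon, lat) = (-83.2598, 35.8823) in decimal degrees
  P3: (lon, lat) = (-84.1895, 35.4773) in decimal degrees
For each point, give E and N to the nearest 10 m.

P1: E 250350 m, N 3945810 m; P2: E 296010 m, N 3973250 m; P3: E 210600 m, N 3930650 m

UTM zone 17N: λ₀ = -81°, k₀ = 0.9996.
P1 (35.6246°, -83.7566°) → (250350.853, 3945812.043) m.
P2 (35.8823°, -83.2598°) → (296010.692, 3973252.477) m.
P3 (35.4773°, -84.1895°) → (210603.831, 3930653.678) m.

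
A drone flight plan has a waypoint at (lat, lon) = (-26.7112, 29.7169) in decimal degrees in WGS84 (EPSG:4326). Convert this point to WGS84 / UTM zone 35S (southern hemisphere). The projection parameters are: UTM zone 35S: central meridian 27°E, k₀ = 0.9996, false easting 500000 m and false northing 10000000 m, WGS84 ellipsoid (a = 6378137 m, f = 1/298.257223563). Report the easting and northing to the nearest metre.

E 770304 m, N 7042669 m

Zone 35 central meridian λ₀ = 6×35 − 183 = 27°; Δλ = +2.7169°.
Transverse Mercator on WGS84 with k₀ = 0.9996 gives E = 770303.724 m, N = 7042669.251 m.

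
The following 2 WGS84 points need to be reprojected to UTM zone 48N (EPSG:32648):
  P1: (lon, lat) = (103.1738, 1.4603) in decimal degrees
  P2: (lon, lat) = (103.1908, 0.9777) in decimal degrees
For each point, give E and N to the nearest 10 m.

P1: E 296820 m, N 161490 m; P2: E 298680 m, N 108120 m

UTM zone 48N: λ₀ = 105°, k₀ = 0.9996.
P1 (1.4603°, 103.1738°) → (296820.627, 161489.916) m.
P2 (0.9777°, 103.1908°) → (298676.786, 108119.581) m.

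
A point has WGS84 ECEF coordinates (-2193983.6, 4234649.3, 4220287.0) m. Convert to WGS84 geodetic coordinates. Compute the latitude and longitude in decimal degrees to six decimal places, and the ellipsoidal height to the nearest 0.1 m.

lat 41.696500°, lon 117.388800°, h -309.6 m

λ = atan2(Y, X) = 117.38879973°; p = √(X²+Y²) = 4769257.7 m.
Bowring's method on WGS84 (a = 6378137 m, b = 6356752.314 m) gives φ = 41.69649996°, h = -309.554 m.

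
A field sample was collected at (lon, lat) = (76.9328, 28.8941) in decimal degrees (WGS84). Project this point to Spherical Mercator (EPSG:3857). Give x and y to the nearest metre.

x 8564120 m, y 3362174 m

Web Mercator is spherical with R = a = 6378137 m.
x = R·λ = 6378137 × 1.342730663 = 8564120.121 m.
y = R·ln tan(π/4 + φ/2) = 6378137 × 0.527140485 = 3362174.230 m.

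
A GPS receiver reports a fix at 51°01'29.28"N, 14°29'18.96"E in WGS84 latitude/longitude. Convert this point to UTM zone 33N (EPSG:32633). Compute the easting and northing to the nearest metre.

Zone 33 central meridian λ₀ = 6×33 − 183 = 15°; Δλ = -0.5114°.
Transverse Mercator on WGS84 with k₀ = 0.9996 gives E = 464134.499 m, N = 5652707.184 m.

E 464134 m, N 5652707 m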